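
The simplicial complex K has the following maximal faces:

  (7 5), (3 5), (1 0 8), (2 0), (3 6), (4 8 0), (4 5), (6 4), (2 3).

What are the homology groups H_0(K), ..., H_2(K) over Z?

Fix the vertex order 0 < 1 < 2 < 3 < 4 < 5 < 6 < 7 < 8 and write every simplex with vertices in increasing order. Then dim K = 2 and the simplices of K are:

  0-simplices (9): [0], [1], [2], [3], [4], [5], [6], [7], [8]
  1-simplices (12): [0,1], [0,2], [0,4], [0,8], [1,8], [2,3], [3,5], [3,6], [4,5], [4,6], [4,8], [5,7]
  2-simplices (2): [0,1,8], [0,4,8]

so the chain groups are C_0 ≅ Z^9, C_1 ≅ Z^12, C_2 ≅ Z^2.

Boundary ∂_1: C_1 → C_0 maps an edge to its endpoints' difference, ∂[p,q] = q − p.
The 9×12 boundary matrix has rank 8 and Smith normal form diag(1,1,1,1,1,1,1,1).

Boundary ∂_2: C_2 → C_1 acts by ∂[p,q,r] = [q,r] − [p,r] + [p,q]. For instance
  ∂[0,4,8] = [4,8] − [0,8] + [0,4],
  ∂[0,1,8] = [1,8] − [0,8] + [0,1].
The 12×2 boundary matrix has rank 2 and Smith normal form diag(1,1).

Reading off H_k = ker ∂_k / im ∂_{k+1}:

  H_0: rank C_0 − rank ∂_1 = 9 − 8 = 1, and the invariant factors of ∂_1 are all 1, so H_0 ≅ Z.
  H_1: rank ker ∂_1 − rank ∂_2 = (12 − 8) − 2 = 2, and the invariant factors of ∂_2 are all 1, so H_1 ≅ Z^2.
  H_2: rank ker ∂_2 − rank ∂_3 = (2 − 2) − 0 = 0, and there is no ∂_3, so H_2 ≅ 0.

H_0 ≅ Z,  H_1 ≅ Z^2,  H_2 = 0.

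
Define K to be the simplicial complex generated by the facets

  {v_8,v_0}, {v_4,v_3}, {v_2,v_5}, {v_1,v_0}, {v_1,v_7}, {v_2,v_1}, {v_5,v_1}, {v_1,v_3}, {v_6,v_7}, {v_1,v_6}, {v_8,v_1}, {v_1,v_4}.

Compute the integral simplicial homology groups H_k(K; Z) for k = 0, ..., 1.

Take the total order v_0 < v_1 < v_2 < v_3 < v_4 < v_5 < v_6 < v_7 < v_8 on the vertex set. Then K (dimension 1) consists of the simplices:

  0-simplices (9): [v_0], [v_1], [v_2], [v_3], [v_4], [v_5], [v_6], [v_7], [v_8]
  1-simplices (12): [v_0,v_1], [v_0,v_8], [v_1,v_2], [v_1,v_3], [v_1,v_4], [v_1,v_5], [v_1,v_6], [v_1,v_7], [v_1,v_8], [v_2,v_5], [v_3,v_4], [v_6,v_7]

Hence C_0 ≅ Z^9, C_1 ≅ Z^12.

∂_1: C_1 → C_0 maps an edge to its endpoints' difference, ∂[p,q] = q − p. For instance
  ∂[v_1,v_8] = [v_8] − [v_1].
The resulting 9×12 matrix has rank 8, and its Smith normal form has invariant factors (1,1,1,1,1,1,1,1).

Reading off H_k = ker ∂_k / im ∂_{k+1}:

  H_0: rank C_0 − rank ∂_1 = 9 − 8 = 1, and the invariant factors of ∂_1 are all 1, so H_0 = Z.
  H_1: rank ker ∂_1 − rank ∂_2 = (12 − 8) − 0 = 4, and there is no ∂_2, so H_1 = Z^4.

As a check, the Euler characteristic is 9 − 12 = -3, which agrees with 1 − 4 = -3.

H_0 ≅ Z,  H_1 ≅ Z^4.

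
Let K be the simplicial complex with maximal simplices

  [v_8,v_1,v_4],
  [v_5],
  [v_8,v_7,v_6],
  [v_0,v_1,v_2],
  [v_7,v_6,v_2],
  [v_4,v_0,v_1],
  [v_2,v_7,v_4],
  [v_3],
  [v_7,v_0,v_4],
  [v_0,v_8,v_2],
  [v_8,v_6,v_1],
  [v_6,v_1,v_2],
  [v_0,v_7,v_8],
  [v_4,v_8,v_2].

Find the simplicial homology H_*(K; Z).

H_0 = Z^3,  H_1 = Z/2,  H_2 = 0.

Take the total order v_0 < v_1 < v_2 < v_3 < v_4 < v_5 < v_6 < v_7 < v_8 on the vertex set. Then K (dimension 2) consists of the simplices:

  0-simplices (9): [v_0], [v_1], [v_2], [v_3], [v_4], [v_5], [v_6], [v_7], [v_8]
  1-simplices (18): (18 of them)
  2-simplices (12): (12 of them)

giving chain groups C_0 ≅ Z^9, C_1 ≅ Z^18, C_2 ≅ Z^12.

The boundary map ∂_1: C_1 → C_0 maps an edge to its endpoints' difference, ∂[p,q] = q − p. For instance
  ∂[v_6,v_8] = [v_8] − [v_6].
The resulting 9×18 matrix has rank 6, and its Smith normal form has invariant factors (1,1,1,1,1,1).

∂_2: C_2 → C_1 maps a triangle to the signed sum of its edges. For instance
  ∂[v_0,v_4,v_7] = [v_4,v_7] − [v_0,v_7] + [v_0,v_4],
  ∂[v_6,v_7,v_8] = [v_7,v_8] − [v_6,v_8] + [v_6,v_7].
This gives a 18×12 integer matrix of rank 12; reducing to Smith normal form yields diagonal entries (1,1,1,1,1,1,1,1,1,1,1,2).

Reading off H_k = ker ∂_k / im ∂_{k+1}:

  H_0: rank C_0 − rank ∂_1 = 9 − 6 = 3, and the invariant factors of ∂_1 are all 1, so H_0 = Z^3.
  H_1: rank ker ∂_1 − rank ∂_2 = (18 − 6) − 12 = 0, and ∂_2 has invariant factor 2 > 1, so H_1 = Z/2.
  H_2: rank ker ∂_2 − rank ∂_3 = (12 − 12) − 0 = 0, and there is no ∂_3, so H_2 = 0.

As a check, the Euler characteristic is 9 − 18 + 12 = 3, which agrees with 3 − 0 + 0 = 3.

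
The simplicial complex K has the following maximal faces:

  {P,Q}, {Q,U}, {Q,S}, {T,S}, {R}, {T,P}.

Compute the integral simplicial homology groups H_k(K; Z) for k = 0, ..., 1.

We work with the vertex ordering P < Q < R < S < T < U. The simplices of K, each written with vertices in increasing order, are:

  0-simplices (6): P, Q, R, S, T, U
  1-simplices (5): PQ, PT, QS, QU, ST

Hence C_0 ≅ Z^6, C_1 ≅ Z^5.

The boundary map ∂_1: C_1 → C_0 is given by ∂[p,q] = [q] − [p].
The 6×5 boundary matrix has rank 4 and Smith normal form diag(1,1,1,1).

Reading off H_k = ker ∂_k / im ∂_{k+1}:

  H_0: rank C_0 − rank ∂_1 = 6 − 4 = 2, and the invariant factors of ∂_1 are all 1, so H_0 = Z^2.
  H_1: rank ker ∂_1 − rank ∂_2 = (5 − 4) − 0 = 1, and there is no ∂_2, so H_1 = Z.

H_0 ≅ Z^2,  H_1 ≅ Z.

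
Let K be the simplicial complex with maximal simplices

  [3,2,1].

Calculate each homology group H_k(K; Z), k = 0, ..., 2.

H_0 = Z,  H_1 = 0,  H_2 = 0.

We work with the vertex ordering 1 < 2 < 3. The simplices of K, each written with vertices in increasing order, are:

  0-simplices (3): [1], [2], [3]
  1-simplices (3): [1,2], [1,3], [2,3]
  2-simplices (1): [1,2,3]

so the chain groups are C_0 ≅ Z^3, C_1 ≅ Z^3, C_2 ≅ Z^1.

Boundary ∂_1: C_1 → C_0 sends each edge [p,q] (with p < q) to q − p. For instance
  ∂[1,3] = [3] − [1].
As a 3×3 matrix over Z this has rank 2, with invariant factors (1,1).

Boundary ∂_2: C_2 → C_1 acts by ∂[p,q,r] = [q,r] − [p,r] + [p,q]. For instance
  ∂[1,2,3] = [2,3] − [1,3] + [1,2].
This gives a 3×1 integer matrix of rank 1; reducing to Smith normal form yields diagonal entries (1).

From H_k ≅ ker(∂_k) / im(∂_{k+1}) we obtain:

  H_0: rank C_0 − rank ∂_1 = 3 − 2 = 1, and the invariant factors of ∂_1 are all 1, so H_0 = Z.
  H_1: rank ker ∂_1 − rank ∂_2 = (3 − 2) − 1 = 0, and the invariant factors of ∂_2 are all 1, so H_1 = 0.
  H_2: rank ker ∂_2 − rank ∂_3 = (1 − 1) − 0 = 0, and there is no ∂_3, so H_2 = 0.

As a check, the Euler characteristic is 3 − 3 + 1 = 1, which agrees with 1 − 0 + 0 = 1.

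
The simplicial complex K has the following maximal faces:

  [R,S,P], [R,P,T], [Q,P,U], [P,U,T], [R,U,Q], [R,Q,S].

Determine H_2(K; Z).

H_2 ≅ 0.

We work with the vertex ordering P < Q < R < S < T < U. The simplices of K, each written with vertices in increasing order, are:

  0-simplices (6): P, Q, R, S, T, U
  1-simplices (12): PQ, PR, PS, PT, PU, QR, QS, QU, RS, RT, RU, TU
  2-simplices (6): PQU, PRS, PRT, PTU, QRS, QRU

giving chain groups C_0 ≅ Z^6, C_1 ≅ Z^12, C_2 ≅ Z^6.

The boundary map ∂_1: C_1 → C_0 sends each edge [p,q] (with p < q) to q − p. For instance
  ∂QS = S − Q.
The 6×12 boundary matrix has rank 5 and Smith normal form diag(1,1,1,1,1).

Boundary ∂_2: C_2 → C_1 acts by ∂[p,q,r] = [q,r] − [p,r] + [p,q]. For instance
  ∂PTU = TU − PU + PT,
  ∂PRS = RS − PS + PR.
This gives a 12×6 integer matrix of rank 6; reducing to Smith normal form yields diagonal entries (1,1,1,1,1,1).

Computing H_k = (kernel of ∂_k) / (image of ∂_{k+1}):

  H_2: rank ker ∂_2 − rank ∂_3 = (6 − 6) − 0 = 0, and there is no ∂_3, so H_2 ≅ 0.

(K is a triangulation of the cylinder S^1 x I.)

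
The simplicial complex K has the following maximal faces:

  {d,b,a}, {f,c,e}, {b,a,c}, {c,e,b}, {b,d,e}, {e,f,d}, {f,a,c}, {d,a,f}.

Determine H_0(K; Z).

H_0 ≅ Z.

We work with the vertex ordering a < b < c < d < e < f. The simplices of K, each written with vertices in increasing order, are:

  0-simplices (6): a, b, c, d, e, f
  1-simplices (12): ab, ac, ad, af, bc, bd, be, ce, cf, de, df, ef
  2-simplices (8): abc, abd, acf, adf, bce, bde, cef, def

so the chain groups are C_0 ≅ Z^6, C_1 ≅ Z^12, C_2 ≅ Z^8.

∂_1: C_1 → C_0 maps an edge to its endpoints' difference, ∂[p,q] = q − p.
The resulting 6×12 matrix has rank 5, and its Smith normal form has invariant factors (1,1,1,1,1).

∂_2: C_2 → C_1 sends each 2-simplex [p,q,r] to [q,r] − [p,r] + [p,q]. For instance
  ∂def = ef − df + de,
  ∂cef = ef − cf + ce.
The 12×8 boundary matrix has rank 7 and Smith normal form diag(1,1,1,1,1,1,1).

Reading off H_k = ker ∂_k / im ∂_{k+1}:

  H_0: rank C_0 − rank ∂_1 = 6 − 5 = 1, and the invariant factors of ∂_1 are all 1, so H_0 ≅ Z.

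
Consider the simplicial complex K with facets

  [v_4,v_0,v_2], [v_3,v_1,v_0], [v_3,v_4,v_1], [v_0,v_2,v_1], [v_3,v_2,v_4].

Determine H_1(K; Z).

Take the total order v_0 < v_1 < v_2 < v_3 < v_4 on the vertex set. Then K (dimension 2) consists of the simplices:

  0-simplices (5): [v_0], [v_1], [v_2], [v_3], [v_4]
  1-simplices (10): [v_0,v_1], [v_0,v_2], [v_0,v_3], [v_0,v_4], [v_1,v_2], [v_1,v_3], [v_1,v_4], [v_2,v_3], [v_2,v_4], [v_3,v_4]
  2-simplices (5): [v_0,v_1,v_2], [v_0,v_1,v_3], [v_0,v_2,v_4], [v_1,v_3,v_4], [v_2,v_3,v_4]

Hence C_0 ≅ Z^5, C_1 ≅ Z^10, C_2 ≅ Z^5.

Boundary ∂_1: C_1 → C_0 maps an edge to its endpoints' difference, ∂[p,q] = q − p. For instance
  ∂[v_0,v_1] = [v_1] − [v_0].
The resulting 5×10 matrix has rank 4, and its Smith normal form has invariant factors (1,1,1,1).

∂_2: C_2 → C_1 maps a triangle to the signed sum of its edges. For instance
  ∂[v_2,v_3,v_4] = [v_3,v_4] − [v_2,v_4] + [v_2,v_3],
  ∂[v_0,v_1,v_2] = [v_1,v_2] − [v_0,v_2] + [v_0,v_1].
The 10×5 boundary matrix has rank 5 and Smith normal form diag(1,1,1,1,1).

Reading off H_k = ker ∂_k / im ∂_{k+1}:

  H_1: rank ker ∂_1 − rank ∂_2 = (10 − 4) − 5 = 1, and the invariant factors of ∂_2 are all 1, so H_1 ≅ Z.

(K is a triangulation of the Möbius band.)

H_1 = Z.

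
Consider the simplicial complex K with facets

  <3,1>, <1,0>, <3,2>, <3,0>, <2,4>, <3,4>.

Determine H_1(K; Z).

H_1 ≅ Z^2.

Fix the vertex order 0 < 1 < 2 < 3 < 4 and write every simplex with vertices in increasing order. Then dim K = 1 and the simplices of K are:

  0-simplices (5): [0], [1], [2], [3], [4]
  1-simplices (6): [0,1], [0,3], [1,3], [2,3], [2,4], [3,4]

so the chain groups are C_0 ≅ Z^5, C_1 ≅ Z^6.

The boundary map ∂_1: C_1 → C_0 is given by ∂[p,q] = [q] − [p].
As a 5×6 matrix over Z this has rank 4, with invariant factors (1,1,1,1).

Reading off H_k = ker ∂_k / im ∂_{k+1}:

  H_1: rank ker ∂_1 − rank ∂_2 = (6 − 4) − 0 = 2, and there is no ∂_2, so H_1 ≅ Z^2.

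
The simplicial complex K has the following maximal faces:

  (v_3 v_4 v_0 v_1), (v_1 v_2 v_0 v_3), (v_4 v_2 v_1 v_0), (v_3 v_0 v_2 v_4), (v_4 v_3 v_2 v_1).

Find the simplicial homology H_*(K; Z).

K has 5 vertices, 10 edges, 10 triangles, 5 3-simplices.
rank ∂_0 = 0, rank ∂_1 = 4 ⇒ b_0 = 5 − 0 − 4 = 1; all invariant factors of ∂_1 are 1 so no torsion. So H_0 = Z.
rank ∂_1 = 4, rank ∂_2 = 6 ⇒ b_1 = 10 − 4 − 6 = 0; all invariant factors of ∂_2 are 1 so no torsion. So H_1 = 0.
rank ∂_2 = 6, rank ∂_3 = 4 ⇒ b_2 = 10 − 6 − 4 = 0; all invariant factors of ∂_3 are 1 so no torsion. So H_2 = 0.
rank ∂_3 = 4, rank ∂_4 = 0 ⇒ b_3 = 5 − 4 − 0 = 1. So H_3 = Z.

H_0 ≅ Z,  H_1 = 0,  H_2 = 0,  H_3 ≅ Z.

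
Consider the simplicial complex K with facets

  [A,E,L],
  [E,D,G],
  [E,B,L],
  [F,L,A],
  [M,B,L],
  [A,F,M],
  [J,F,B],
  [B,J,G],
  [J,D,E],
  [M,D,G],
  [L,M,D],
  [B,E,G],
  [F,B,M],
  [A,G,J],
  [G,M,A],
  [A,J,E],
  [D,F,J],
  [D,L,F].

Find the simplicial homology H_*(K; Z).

Order the vertices as A < B < D < E < F < G < J < L < M. Listing each simplex with vertices in this order, K has dimension 2 with simplices:

  0-simplices (9): A, B, D, E, F, G, J, L, M
  1-simplices (27): AE, AF, AG, AJ, AL, AM, BE, BF, BG, BJ, BL, BM, DE, DF, DG, DJ, DL, DM, EG, EJ, EL, FJ, FL, FM, GJ, GM, LM
  2-simplices (18): AEJ, AEL, AFL, AFM, AGJ, AGM, BEG, BEL, BFJ, BFM, BGJ, BLM, DEG, DEJ, DFJ, DFL, DGM, DLM

so the chain groups are C_0 ≅ Z^9, C_1 ≅ Z^27, C_2 ≅ Z^18.

The boundary map ∂_1: C_1 → C_0 maps an edge to its endpoints' difference, ∂[p,q] = q − p. For instance
  ∂AE = E − A.
This gives a 9×27 integer matrix of rank 8; reducing to Smith normal form yields diagonal entries (1,1,1,1,1,1,1,1).

The boundary map ∂_2: C_2 → C_1 acts by ∂[p,q,r] = [q,r] − [p,r] + [p,q]. For instance
  ∂DFJ = FJ − DJ + DF,
  ∂AFM = FM − AM + AF.
The resulting 27×18 matrix has rank 18, and its Smith normal form has invariant factors (1,1,1,1,1,1,1,1,1,1,1,1,1,1,1,1,1,2).

From H_k ≅ ker(∂_k) / im(∂_{k+1}) we obtain:

  H_0: rank C_0 − rank ∂_1 = 9 − 8 = 1, and the invariant factors of ∂_1 are all 1, so H_0 ≅ Z.
  H_1: rank ker ∂_1 − rank ∂_2 = (27 − 8) − 18 = 1, and ∂_2 has invariant factor 2 > 1, so H_1 ≅ Z ⊕ Z/2.
  H_2: rank ker ∂_2 − rank ∂_3 = (18 − 18) − 0 = 0, and there is no ∂_3, so H_2 ≅ 0.

H_0 ≅ Z,  H_1 ≅ Z ⊕ Z/2,  H_2 = 0.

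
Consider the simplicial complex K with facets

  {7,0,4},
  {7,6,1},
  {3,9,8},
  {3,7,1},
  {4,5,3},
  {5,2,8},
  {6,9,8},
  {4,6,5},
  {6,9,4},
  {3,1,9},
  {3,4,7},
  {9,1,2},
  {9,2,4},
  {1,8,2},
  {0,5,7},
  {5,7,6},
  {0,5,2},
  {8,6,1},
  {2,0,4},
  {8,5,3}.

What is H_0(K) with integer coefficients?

Order the vertices as 0 < 1 < 2 < 3 < 4 < 5 < 6 < 7 < 8 < 9. Listing each simplex with vertices in this order, K has dimension 2 with simplices:

  0-simplices (10): [0], [1], [2], [3], [4], [5], [6], [7], [8], [9]
  1-simplices (30): (30 of them)
  2-simplices (20): (20 of them)

giving chain groups C_0 ≅ Z^10, C_1 ≅ Z^30, C_2 ≅ Z^20.

∂_1: C_1 → C_0 sends each edge [p,q] (with p < q) to q − p. For instance
  ∂[3,5] = [5] − [3].
This gives a 10×30 integer matrix of rank 9; reducing to Smith normal form yields diagonal entries (1,1,1,1,1,1,1,1,1).

∂_2: C_2 → C_1 maps a triangle to the signed sum of its edges. For instance
  ∂[4,5,6] = [5,6] − [4,6] + [4,5],
  ∂[6,8,9] = [8,9] − [6,9] + [6,8].
The resulting 30×20 matrix has rank 20, and its Smith normal form has invariant factors (1,1,1,1,1,1,1,1,1,1,1,1,1,1,1,1,1,1,1,2).

Computing H_k = (kernel of ∂_k) / (image of ∂_{k+1}):

  H_0: rank C_0 − rank ∂_1 = 10 − 9 = 1, and the invariant factors of ∂_1 are all 1, so H_0 ≅ Z.

H_0 ≅ Z.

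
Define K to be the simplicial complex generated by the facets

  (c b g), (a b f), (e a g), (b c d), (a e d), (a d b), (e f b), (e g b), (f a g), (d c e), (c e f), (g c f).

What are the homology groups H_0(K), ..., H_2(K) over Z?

We work with the vertex ordering a < b < c < d < e < f < g. The simplices of K, each written with vertices in increasing order, are:

  0-simplices (7): a, b, c, d, e, f, g
  1-simplices (18): ab, ad, ae, af, ag, bc, bd, be, bf, bg, cd, ce, cf, cg, de, ef, eg, fg
  2-simplices (12): abd, abf, ade, aeg, afg, bcd, bcg, bef, beg, cde, cef, cfg

Hence C_0 ≅ Z^7, C_1 ≅ Z^18, C_2 ≅ Z^12.

∂_1: C_1 → C_0 is given by ∂[p,q] = [q] − [p].
The 7×18 boundary matrix has rank 6 and Smith normal form diag(1,1,1,1,1,1).

The boundary map ∂_2: C_2 → C_1 sends each 2-simplex [p,q,r] to [q,r] − [p,r] + [p,q]. For instance
  ∂cde = de − ce + cd,
  ∂cfg = fg − cg + cf.
The 18×12 boundary matrix has rank 12 and Smith normal form diag(1,1,1,1,1,1,1,1,1,1,1,2).

Computing H_k = (kernel of ∂_k) / (image of ∂_{k+1}):

  H_0: rank C_0 − rank ∂_1 = 7 − 6 = 1, and the invariant factors of ∂_1 are all 1, so H_0 ≅ Z.
  H_1: rank ker ∂_1 − rank ∂_2 = (18 − 6) − 12 = 0, and ∂_2 has invariant factor 2 > 1, so H_1 ≅ Z/2.
  H_2: rank ker ∂_2 − rank ∂_3 = (12 − 12) − 0 = 0, and there is no ∂_3, so H_2 ≅ 0.

(K is a triangulation of the real projective plane RP^2.)

H_0 = Z,  H_1 = Z/2,  H_2 = 0.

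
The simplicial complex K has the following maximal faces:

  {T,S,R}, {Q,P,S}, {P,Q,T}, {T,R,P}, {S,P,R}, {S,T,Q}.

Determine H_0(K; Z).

H_0 = Z.

Take the total order P < Q < R < S < T on the vertex set. Then K (dimension 2) consists of the simplices:

  0-simplices (5): P, Q, R, S, T
  1-simplices (9): PQ, PR, PS, PT, QS, QT, RS, RT, ST
  2-simplices (6): PQS, PQT, PRS, PRT, QST, RST

giving chain groups C_0 ≅ Z^5, C_1 ≅ Z^9, C_2 ≅ Z^6.

∂_1: C_1 → C_0 is given by ∂[p,q] = [q] − [p]. For instance
  ∂RT = T − R.
The 5×9 boundary matrix has rank 4 and Smith normal form diag(1,1,1,1).

Boundary ∂_2: C_2 → C_1 acts by ∂[p,q,r] = [q,r] − [p,r] + [p,q]. For instance
  ∂PRT = RT − PT + PR,
  ∂QST = ST − QT + QS.
The resulting 9×6 matrix has rank 5, and its Smith normal form has invariant factors (1,1,1,1,1).

Now H_k = ker ∂_k / im ∂_{k+1}, so:

  H_0: rank C_0 − rank ∂_1 = 5 − 4 = 1, and the invariant factors of ∂_1 are all 1, so H_0 ≅ Z.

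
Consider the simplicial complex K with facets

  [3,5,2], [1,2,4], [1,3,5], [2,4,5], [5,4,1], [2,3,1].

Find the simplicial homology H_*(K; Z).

Fix the vertex order 1 < 2 < 3 < 4 < 5 and write every simplex with vertices in increasing order. Then dim K = 2 and the simplices of K are:

  0-simplices (5): [1], [2], [3], [4], [5]
  1-simplices (9): [1,2], [1,3], [1,4], [1,5], [2,3], [2,4], [2,5], [3,5], [4,5]
  2-simplices (6): [1,2,3], [1,2,4], [1,3,5], [1,4,5], [2,3,5], [2,4,5]

Hence C_0 ≅ Z^5, C_1 ≅ Z^9, C_2 ≅ Z^6.

∂_1: C_1 → C_0 maps an edge to its endpoints' difference, ∂[p,q] = q − p.
The resulting 5×9 matrix has rank 4, and its Smith normal form has invariant factors (1,1,1,1).

The boundary map ∂_2: C_2 → C_1 sends each 2-simplex [p,q,r] to [q,r] − [p,r] + [p,q]. For instance
  ∂[2,3,5] = [3,5] − [2,5] + [2,3],
  ∂[1,4,5] = [4,5] − [1,5] + [1,4].
The resulting 9×6 matrix has rank 5, and its Smith normal form has invariant factors (1,1,1,1,1).

Now H_k = ker ∂_k / im ∂_{k+1}, so:

  H_0: rank C_0 − rank ∂_1 = 5 − 4 = 1, and the invariant factors of ∂_1 are all 1, so H_0 ≅ Z.
  H_1: rank ker ∂_1 − rank ∂_2 = (9 − 4) − 5 = 0, and the invariant factors of ∂_2 are all 1, so H_1 ≅ 0.
  H_2: rank ker ∂_2 − rank ∂_3 = (6 − 5) − 0 = 1, and there is no ∂_3, so H_2 ≅ Z.

H_0 ≅ Z,  H_1 = 0,  H_2 ≅ Z.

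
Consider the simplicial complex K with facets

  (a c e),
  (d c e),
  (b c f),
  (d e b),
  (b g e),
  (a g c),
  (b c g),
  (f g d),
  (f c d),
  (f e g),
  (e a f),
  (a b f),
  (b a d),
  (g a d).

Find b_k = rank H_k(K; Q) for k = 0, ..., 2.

b_0 = 1, b_1 = 2, b_2 = 1.

Order the vertices as a < b < c < d < e < f < g. Listing each simplex with vertices in this order, K has dimension 2 with simplices:

  0-simplices (7): a, b, c, d, e, f, g
  1-simplices (21): ab, ac, ad, ae, af, ag, bc, bd, be, bf, bg, cd, ce, cf, cg, de, df, dg, ef, eg, fg
  2-simplices (14): abd, abf, ace, acg, adg, aef, bcf, bcg, bde, beg, cde, cdf, dfg, efg

so the chain groups are C_0 ≅ Z^7, C_1 ≅ Z^21, C_2 ≅ Z^14.

∂_1: C_1 → C_0 maps an edge to its endpoints' difference, ∂[p,q] = q − p. For instance
  ∂cf = f − c.
This gives a 7×21 integer matrix of rank 6; reducing to Smith normal form yields diagonal entries (1,1,1,1,1,1).

The boundary map ∂_2: C_2 → C_1 maps a triangle to the signed sum of its edges. For instance
  ∂adg = dg − ag + ad,
  ∂abd = bd − ad + ab.
The resulting 21×14 matrix has rank 13, and its Smith normal form has invariant factors (1,1,1,1,1,1,1,1,1,1,1,1,1).

Computing H_k = (kernel of ∂_k) / (image of ∂_{k+1}):

  H_0: rank C_0 − rank ∂_1 = 7 − 6 = 1, and the invariant factors of ∂_1 are all 1, so H_0 ≅ Z.
  H_1: rank ker ∂_1 − rank ∂_2 = (21 − 6) − 13 = 2, and the invariant factors of ∂_2 are all 1, so H_1 ≅ Z^2.
  H_2: rank ker ∂_2 − rank ∂_3 = (14 − 13) − 0 = 1, and there is no ∂_3, so H_2 ≅ Z.

As a check, the Euler characteristic is 7 − 21 + 14 = 0, which agrees with 1 − 2 + 1 = 0.
(K is a triangulation of the torus T^2.)

Hence the Betti numbers are b_0 = 1, b_1 = 2, b_2 = 1.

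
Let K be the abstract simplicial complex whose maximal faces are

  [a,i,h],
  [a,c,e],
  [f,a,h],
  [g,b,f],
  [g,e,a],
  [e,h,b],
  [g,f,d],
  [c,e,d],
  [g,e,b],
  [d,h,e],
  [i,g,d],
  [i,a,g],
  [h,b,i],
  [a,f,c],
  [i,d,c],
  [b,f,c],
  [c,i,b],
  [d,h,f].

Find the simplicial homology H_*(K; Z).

H_0 = Z,  H_1 = Z^2,  H_2 = Z.

Take the total order a < b < c < d < e < f < g < h < i on the vertex set. Then K (dimension 2) consists of the simplices:

  0-simplices (9): a, b, c, d, e, f, g, h, i
  1-simplices (27): ac, ae, af, ag, ah, ai, bc, be, bf, bg, bh, bi, cd, ce, cf, ci, de, df, dg, dh, di, eg, eh, fg, fh, gi, hi
  2-simplices (18): ace, acf, aeg, afh, agi, ahi, bcf, bci, beg, beh, bfg, bhi, cde, cdi, deh, dfg, dfh, dgi

Hence C_0 ≅ Z^9, C_1 ≅ Z^27, C_2 ≅ Z^18.

Boundary ∂_1: C_1 → C_0 sends each edge [p,q] (with p < q) to q − p. For instance
  ∂bg = g − b.
This gives a 9×27 integer matrix of rank 8; reducing to Smith normal form yields diagonal entries (1,1,1,1,1,1,1,1).

The boundary map ∂_2: C_2 → C_1 sends each 2-simplex [p,q,r] to [q,r] − [p,r] + [p,q]. For instance
  ∂agi = gi − ai + ag,
  ∂dfh = fh − dh + df.
This gives a 27×18 integer matrix of rank 17; reducing to Smith normal form yields diagonal entries (1,1,1,1,1,1,1,1,1,1,1,1,1,1,1,1,1).

Now H_k = ker ∂_k / im ∂_{k+1}, so:

  H_0: rank C_0 − rank ∂_1 = 9 − 8 = 1, and the invariant factors of ∂_1 are all 1, so H_0 = Z.
  H_1: rank ker ∂_1 − rank ∂_2 = (27 − 8) − 17 = 2, and the invariant factors of ∂_2 are all 1, so H_1 = Z^2.
  H_2: rank ker ∂_2 − rank ∂_3 = (18 − 17) − 0 = 1, and there is no ∂_3, so H_2 = Z.

(K is a triangulation of the torus T^2.)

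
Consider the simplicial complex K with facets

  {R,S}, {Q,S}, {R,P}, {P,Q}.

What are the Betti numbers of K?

K has 4 vertices, 4 edges.
rank ∂_0 = 0, rank ∂_1 = 3 ⇒ b_0 = 4 − 0 − 3 = 1; all invariant factors of ∂_1 are 1 so no torsion. So H_0 = Z.
rank ∂_1 = 3, rank ∂_2 = 0 ⇒ b_1 = 4 − 3 − 0 = 1. So H_1 = Z.

b_0 = 1, b_1 = 1.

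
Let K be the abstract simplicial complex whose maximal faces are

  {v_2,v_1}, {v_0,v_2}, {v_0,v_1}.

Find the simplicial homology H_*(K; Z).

H_0 ≅ Z,  H_1 ≅ Z.

Fix the vertex order v_0 < v_1 < v_2 and write every simplex with vertices in increasing order. Then dim K = 1 and the simplices of K are:

  0-simplices (3): [v_0], [v_1], [v_2]
  1-simplices (3): [v_0,v_1], [v_0,v_2], [v_1,v_2]

giving chain groups C_0 ≅ Z^3, C_1 ≅ Z^3.

∂_1: C_1 → C_0 sends each edge [p,q] (with p < q) to q − p. For instance
  ∂[v_1,v_2] = [v_2] − [v_1].
The resulting 3×3 matrix has rank 2, and its Smith normal form has invariant factors (1,1).

Now H_k = ker ∂_k / im ∂_{k+1}, so:

  H_0: rank C_0 − rank ∂_1 = 3 − 2 = 1, and the invariant factors of ∂_1 are all 1, so H_0 = Z.
  H_1: rank ker ∂_1 − rank ∂_2 = (3 − 2) − 0 = 1, and there is no ∂_2, so H_1 = Z.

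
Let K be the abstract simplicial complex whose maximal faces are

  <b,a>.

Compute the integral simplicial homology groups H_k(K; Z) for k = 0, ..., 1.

Take the total order a < b on the vertex set. Then K (dimension 1) consists of the simplices:

  0-simplices (2): a, b
  1-simplices (1): ab

giving chain groups C_0 ≅ Z^2, C_1 ≅ Z^1.

Boundary ∂_1: C_1 → C_0 sends each edge [p,q] (with p < q) to q − p. For instance
  ∂ab = b − a.
This gives a 2×1 integer matrix of rank 1; reducing to Smith normal form yields diagonal entries (1).

Now H_k = ker ∂_k / im ∂_{k+1}, so:

  H_0: rank C_0 − rank ∂_1 = 2 − 1 = 1, and the invariant factors of ∂_1 are all 1, so H_0 ≅ Z.
  H_1: rank ker ∂_1 − rank ∂_2 = (1 − 1) − 0 = 0, and there is no ∂_2, so H_1 ≅ 0.

(K is a triangulation of the 1-simplex.)

H_0 = Z,  H_1 = 0.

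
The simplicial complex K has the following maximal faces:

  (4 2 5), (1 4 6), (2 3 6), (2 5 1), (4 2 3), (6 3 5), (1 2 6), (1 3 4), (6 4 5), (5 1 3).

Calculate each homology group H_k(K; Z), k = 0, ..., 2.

H_0 = Z,  H_1 = Z/2,  H_2 = 0.

Take the total order 1 < 2 < 3 < 4 < 5 < 6 on the vertex set. Then K (dimension 2) consists of the simplices:

  0-simplices (6): [1], [2], [3], [4], [5], [6]
  1-simplices (15): [1,2], [1,3], [1,4], [1,5], [1,6], [2,3], [2,4], [2,5], [2,6], [3,4], [3,5], [3,6], [4,5], [4,6], [5,6]
  2-simplices (10): [1,2,5], [1,2,6], [1,3,4], [1,3,5], [1,4,6], [2,3,4], [2,3,6], [2,4,5], [3,5,6], [4,5,6]

so the chain groups are C_0 ≅ Z^6, C_1 ≅ Z^15, C_2 ≅ Z^10.

The boundary map ∂_1: C_1 → C_0 sends each edge [p,q] (with p < q) to q − p. For instance
  ∂[2,3] = [3] − [2].
The 6×15 boundary matrix has rank 5 and Smith normal form diag(1,1,1,1,1).

∂_2: C_2 → C_1 maps a triangle to the signed sum of its edges. For instance
  ∂[4,5,6] = [5,6] − [4,6] + [4,5],
  ∂[1,2,6] = [2,6] − [1,6] + [1,2].
The 15×10 boundary matrix has rank 10 and Smith normal form diag(1,1,1,1,1,1,1,1,1,2).

Reading off H_k = ker ∂_k / im ∂_{k+1}:

  H_0: rank C_0 − rank ∂_1 = 6 − 5 = 1, and the invariant factors of ∂_1 are all 1, so H_0 = Z.
  H_1: rank ker ∂_1 − rank ∂_2 = (15 − 5) − 10 = 0, and ∂_2 has invariant factor 2 > 1, so H_1 = Z/2.
  H_2: rank ker ∂_2 − rank ∂_3 = (10 − 10) − 0 = 0, and there is no ∂_3, so H_2 = 0.

(K is a triangulation of the real projective plane RP^2.)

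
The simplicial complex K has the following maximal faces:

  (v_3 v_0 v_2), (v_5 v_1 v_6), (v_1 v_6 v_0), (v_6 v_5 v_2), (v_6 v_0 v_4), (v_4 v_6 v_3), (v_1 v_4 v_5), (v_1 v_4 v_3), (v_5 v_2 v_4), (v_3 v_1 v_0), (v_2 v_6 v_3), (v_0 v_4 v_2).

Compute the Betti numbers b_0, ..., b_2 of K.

b_0 = 1, b_1 = 0, b_2 = 0.

Order the vertices as v_0 < v_1 < v_2 < v_3 < v_4 < v_5 < v_6. Listing each simplex with vertices in this order, K has dimension 2 with simplices:

  0-simplices (7): [v_0], [v_1], [v_2], [v_3], [v_4], [v_5], [v_6]
  1-simplices (18): (18 of them)
  2-simplices (12): (12 of them)

Hence C_0 ≅ Z^7, C_1 ≅ Z^18, C_2 ≅ Z^12.

∂_1: C_1 → C_0 sends each edge [p,q] (with p < q) to q − p. For instance
  ∂[v_5,v_6] = [v_6] − [v_5].
The 7×18 boundary matrix has rank 6 and Smith normal form diag(1,1,1,1,1,1).

Boundary ∂_2: C_2 → C_1 acts by ∂[p,q,r] = [q,r] − [p,r] + [p,q]. For instance
  ∂[v_2,v_3,v_6] = [v_3,v_6] − [v_2,v_6] + [v_2,v_3],
  ∂[v_3,v_4,v_6] = [v_4,v_6] − [v_3,v_6] + [v_3,v_4].
The 18×12 boundary matrix has rank 12 and Smith normal form diag(1,1,1,1,1,1,1,1,1,1,1,2).

Now H_k = ker ∂_k / im ∂_{k+1}, so:

  H_0: rank C_0 − rank ∂_1 = 7 − 6 = 1, and the invariant factors of ∂_1 are all 1, so H_0 ≅ Z.
  H_1: rank ker ∂_1 − rank ∂_2 = (18 − 6) − 12 = 0, and ∂_2 has invariant factor 2 > 1, so H_1 ≅ Z/2.
  H_2: rank ker ∂_2 − rank ∂_3 = (12 − 12) − 0 = 0, and there is no ∂_3, so H_2 ≅ 0.

As a check, the Euler characteristic is 7 − 18 + 12 = 1, which agrees with 1 − 0 + 0 = 1.

Hence the Betti numbers are b_0 = 1, b_1 = 0, b_2 = 0.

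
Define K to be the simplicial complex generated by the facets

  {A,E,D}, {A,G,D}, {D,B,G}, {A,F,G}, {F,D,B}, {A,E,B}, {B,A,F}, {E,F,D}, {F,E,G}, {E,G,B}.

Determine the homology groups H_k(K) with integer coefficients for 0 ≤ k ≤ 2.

H_0 ≅ Z,  H_1 ≅ Z/2Z,  H_2 = 0.

Fix the vertex order A < B < D < E < F < G and write every simplex with vertices in increasing order. Then dim K = 2 and the simplices of K are:

  0-simplices (6): A, B, D, E, F, G
  1-simplices (15): AB, AD, AE, AF, AG, BD, BE, BF, BG, DE, DF, DG, EF, EG, FG
  2-simplices (10): ABE, ABF, ADE, ADG, AFG, BDF, BDG, BEG, DEF, EFG

giving chain groups C_0 ≅ Z^6, C_1 ≅ Z^15, C_2 ≅ Z^10.

Boundary ∂_1: C_1 → C_0 is given by ∂[p,q] = [q] − [p].
The 6×15 boundary matrix has rank 5 and Smith normal form diag(1,1,1,1,1).

∂_2: C_2 → C_1 sends each 2-simplex [p,q,r] to [q,r] − [p,r] + [p,q]. For instance
  ∂EFG = FG − EG + EF,
  ∂BDG = DG − BG + BD.
As a 15×10 matrix over Z this has rank 10, with invariant factors (1,1,1,1,1,1,1,1,1,2).

Now H_k = ker ∂_k / im ∂_{k+1}, so:

  H_0: rank C_0 − rank ∂_1 = 6 − 5 = 1, and the invariant factors of ∂_1 are all 1, so H_0 ≅ Z.
  H_1: rank ker ∂_1 − rank ∂_2 = (15 − 5) − 10 = 0, and ∂_2 has invariant factor 2 > 1, so H_1 ≅ Z/2Z.
  H_2: rank ker ∂_2 − rank ∂_3 = (10 − 10) − 0 = 0, and there is no ∂_3, so H_2 ≅ 0.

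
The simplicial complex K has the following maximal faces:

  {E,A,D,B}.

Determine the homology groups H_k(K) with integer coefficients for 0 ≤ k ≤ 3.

Fix the vertex order A < B < D < E and write every simplex with vertices in increasing order. Then dim K = 3 and the simplices of K are:

  0-simplices (4): A, B, D, E
  1-simplices (6): AB, AD, AE, BD, BE, DE
  2-simplices (4): ABD, ABE, ADE, BDE
  3-simplices (1): ABDE

giving chain groups C_0 ≅ Z^4, C_1 ≅ Z^6, C_2 ≅ Z^4, C_3 ≅ Z^1.

Boundary ∂_1: C_1 → C_0 maps an edge to its endpoints' difference, ∂[p,q] = q − p. For instance
  ∂BE = E − B.
As a 4×6 matrix over Z this has rank 3, with invariant factors (1,1,1).

∂_2: C_2 → C_1 acts by ∂[p,q,r] = [q,r] − [p,r] + [p,q]. For instance
  ∂ADE = DE − AE + AD,
  ∂ABD = BD − AD + AB.
As a 6×4 matrix over Z this has rank 3, with invariant factors (1,1,1).

∂_3: C_3 → C_2 sends each 3-simplex σ to the alternating sum Σ_i (−1)^i (σ with its i-th vertex removed). For instance
  ∂ABDE = BDE − ADE + ABE − ABD.
This gives a 4×1 integer matrix of rank 1; reducing to Smith normal form yields diagonal entries (1).

Reading off H_k = ker ∂_k / im ∂_{k+1}:

  H_0: rank C_0 − rank ∂_1 = 4 − 3 = 1, and the invariant factors of ∂_1 are all 1, so H_0 = Z.
  H_1: rank ker ∂_1 − rank ∂_2 = (6 − 3) − 3 = 0, and the invariant factors of ∂_2 are all 1, so H_1 = 0.
  H_2: rank ker ∂_2 − rank ∂_3 = (4 − 3) − 1 = 0, and the invariant factors of ∂_3 are all 1, so H_2 = 0.
  H_3: rank ker ∂_3 − rank ∂_4 = (1 − 1) − 0 = 0, and there is no ∂_4, so H_3 = 0.

As a check, the Euler characteristic is 4 − 6 + 4 − 1 = 1, which agrees with 1 − 0 + 0 − 0 = 1.

H_0 ≅ Z,  H_1 = 0,  H_2 = 0,  H_3 = 0.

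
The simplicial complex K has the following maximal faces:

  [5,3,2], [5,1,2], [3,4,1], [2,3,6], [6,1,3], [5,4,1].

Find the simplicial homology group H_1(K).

K has 6 vertices, 12 edges, 6 triangles.
rank ∂_1 = 5, rank ∂_2 = 6 ⇒ b_1 = 12 − 5 − 6 = 1; all invariant factors of ∂_2 are 1 so no torsion. So H_1 = Z.

H_1 ≅ Z.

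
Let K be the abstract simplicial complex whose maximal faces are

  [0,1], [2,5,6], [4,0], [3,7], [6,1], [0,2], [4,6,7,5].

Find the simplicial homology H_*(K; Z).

H_0 = Z,  H_1 = Z^2,  H_2 = 0,  H_3 = 0.

Fix the vertex order 0 < 1 < 2 < 3 < 4 < 5 < 6 < 7 and write every simplex with vertices in increasing order. Then dim K = 3 and the simplices of K are:

  0-simplices (8): [0], [1], [2], [3], [4], [5], [6], [7]
  1-simplices (13): [0,1], [0,2], [0,4], [1,6], [2,5], [2,6], [3,7], [4,5], [4,6], [4,7], [5,6], [5,7], [6,7]
  2-simplices (5): [2,5,6], [4,5,6], [4,5,7], [4,6,7], [5,6,7]
  3-simplices (1): [4,5,6,7]

Hence C_0 ≅ Z^8, C_1 ≅ Z^13, C_2 ≅ Z^5, C_3 ≅ Z^1.

Boundary ∂_1: C_1 → C_0 maps an edge to its endpoints' difference, ∂[p,q] = q − p.
The resulting 8×13 matrix has rank 7, and its Smith normal form has invariant factors (1,1,1,1,1,1,1).

Boundary ∂_2: C_2 → C_1 acts by ∂[p,q,r] = [q,r] − [p,r] + [p,q]. For instance
  ∂[4,5,7] = [5,7] − [4,7] + [4,5],
  ∂[4,6,7] = [6,7] − [4,7] + [4,6].
The resulting 13×5 matrix has rank 4, and its Smith normal form has invariant factors (1,1,1,1).

The boundary map ∂_3: C_3 → C_2 sends each 3-simplex σ to the alternating sum Σ_i (−1)^i (σ with its i-th vertex removed). For instance
  ∂[4,5,6,7] = [5,6,7] − [4,6,7] + [4,5,7] − [4,5,6].
This gives a 5×1 integer matrix of rank 1; reducing to Smith normal form yields diagonal entries (1).

From H_k ≅ ker(∂_k) / im(∂_{k+1}) we obtain:

  H_0: rank C_0 − rank ∂_1 = 8 − 7 = 1, and the invariant factors of ∂_1 are all 1, so H_0 = Z.
  H_1: rank ker ∂_1 − rank ∂_2 = (13 − 7) − 4 = 2, and the invariant factors of ∂_2 are all 1, so H_1 = Z^2.
  H_2: rank ker ∂_2 − rank ∂_3 = (5 − 4) − 1 = 0, and the invariant factors of ∂_3 are all 1, so H_2 = 0.
  H_3: rank ker ∂_3 − rank ∂_4 = (1 − 1) − 0 = 0, and there is no ∂_4, so H_3 = 0.

As a check, the Euler characteristic is 8 − 13 + 5 − 1 = -1, which agrees with 1 − 2 + 0 − 0 = -1.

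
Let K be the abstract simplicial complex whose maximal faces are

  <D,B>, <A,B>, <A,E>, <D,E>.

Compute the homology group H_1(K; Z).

Fix the vertex order A < B < D < E and write every simplex with vertices in increasing order. Then dim K = 1 and the simplices of K are:

  0-simplices (4): A, B, D, E
  1-simplices (4): AB, AE, BD, DE

Hence C_0 ≅ Z^4, C_1 ≅ Z^4.

The boundary map ∂_1: C_1 → C_0 maps an edge to its endpoints' difference, ∂[p,q] = q − p. For instance
  ∂DE = E − D.
As a 4×4 matrix over Z this has rank 3, with invariant factors (1,1,1).

Computing H_k = (kernel of ∂_k) / (image of ∂_{k+1}):

  H_1: rank ker ∂_1 − rank ∂_2 = (4 − 3) − 0 = 1, and there is no ∂_2, so H_1 = Z.

H_1 ≅ Z.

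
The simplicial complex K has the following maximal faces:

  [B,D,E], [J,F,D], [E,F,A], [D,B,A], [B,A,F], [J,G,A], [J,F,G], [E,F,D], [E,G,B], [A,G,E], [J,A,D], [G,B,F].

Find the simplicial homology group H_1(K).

H_1 ≅ Z/2Z.

Order the vertices as A < B < D < E < F < G < J. Listing each simplex with vertices in this order, K has dimension 2 with simplices:

  0-simplices (7): A, B, D, E, F, G, J
  1-simplices (18): AB, AD, AE, AF, AG, AJ, BD, BE, BF, BG, DE, DF, DJ, EF, EG, FG, FJ, GJ
  2-simplices (12): ABD, ABF, ADJ, AEF, AEG, AGJ, BDE, BEG, BFG, DEF, DFJ, FGJ

so the chain groups are C_0 ≅ Z^7, C_1 ≅ Z^18, C_2 ≅ Z^12.

∂_1: C_1 → C_0 sends each edge [p,q] (with p < q) to q − p. For instance
  ∂FG = G − F.
As a 7×18 matrix over Z this has rank 6, with invariant factors (1,1,1,1,1,1).

The boundary map ∂_2: C_2 → C_1 sends each 2-simplex [p,q,r] to [q,r] − [p,r] + [p,q]. For instance
  ∂FGJ = GJ − FJ + FG,
  ∂BDE = DE − BE + BD.
The 18×12 boundary matrix has rank 12 and Smith normal form diag(1,1,1,1,1,1,1,1,1,1,1,2).

From H_k ≅ ker(∂_k) / im(∂_{k+1}) we obtain:

  H_1: rank ker ∂_1 − rank ∂_2 = (18 − 6) − 12 = 0, and ∂_2 has invariant factor 2 > 1, so H_1 ≅ Z/2Z.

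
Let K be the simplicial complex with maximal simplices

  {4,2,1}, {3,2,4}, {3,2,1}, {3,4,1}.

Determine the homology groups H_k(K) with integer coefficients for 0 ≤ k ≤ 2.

H_0 ≅ Z,  H_1 = 0,  H_2 ≅ Z.

K has 4 vertices, 6 edges, 4 triangles.
rank ∂_0 = 0, rank ∂_1 = 3 ⇒ b_0 = 4 − 0 − 3 = 1; all invariant factors of ∂_1 are 1 so no torsion. So H_0 ≅ Z.
rank ∂_1 = 3, rank ∂_2 = 3 ⇒ b_1 = 6 − 3 − 3 = 0; all invariant factors of ∂_2 are 1 so no torsion. So H_1 ≅ 0.
rank ∂_2 = 3, rank ∂_3 = 0 ⇒ b_2 = 4 − 3 − 0 = 1. So H_2 ≅ Z.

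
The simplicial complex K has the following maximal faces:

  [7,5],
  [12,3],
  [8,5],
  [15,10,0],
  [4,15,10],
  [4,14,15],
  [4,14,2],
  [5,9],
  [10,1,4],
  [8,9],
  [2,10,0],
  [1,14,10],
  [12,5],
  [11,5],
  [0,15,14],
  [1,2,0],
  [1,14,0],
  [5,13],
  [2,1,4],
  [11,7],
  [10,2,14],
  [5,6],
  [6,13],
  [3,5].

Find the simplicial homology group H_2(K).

H_2 = 0.

We work with the vertex ordering 0 < 1 < 2 < 3 < 4 < 5 < 6 < 7 < 8 < 9 < 10 < 11 < 12 < 13 < 14 < 15. The simplices of K, each written with vertices in increasing order, are:

  0-simplices (16): [0], [1], [2], [3], [4], [5], [6], [7], [8], [9], [10], [11], [12], [13], [14], [15]
  1-simplices (30): (30 of them)
  2-simplices (12): [0,1,2], [0,1,14], [0,2,10], [0,10,15], [0,14,15], [1,2,4], [1,4,10], [1,10,14], [2,4,14], [2,10,14], [4,10,15], [4,14,15]

so the chain groups are C_0 ≅ Z^16, C_1 ≅ Z^30, C_2 ≅ Z^12.

∂_1: C_1 → C_0 is given by ∂[p,q] = [q] − [p]. For instance
  ∂[0,10] = [10] − [0].
As a 16×30 matrix over Z this has rank 14, with invariant factors (1,1,1,1,1,1,1,1,1,1,1,1,1,1).

Boundary ∂_2: C_2 → C_1 acts by ∂[p,q,r] = [q,r] − [p,r] + [p,q]. For instance
  ∂[1,2,4] = [2,4] − [1,4] + [1,2],
  ∂[0,2,10] = [2,10] − [0,10] + [0,2].
The resulting 30×12 matrix has rank 12, and its Smith normal form has invariant factors (1,1,1,1,1,1,1,1,1,1,1,2).

Reading off H_k = ker ∂_k / im ∂_{k+1}:

  H_2: rank ker ∂_2 − rank ∂_3 = (12 − 12) − 0 = 0, and there is no ∂_3, so H_2 ≅ 0.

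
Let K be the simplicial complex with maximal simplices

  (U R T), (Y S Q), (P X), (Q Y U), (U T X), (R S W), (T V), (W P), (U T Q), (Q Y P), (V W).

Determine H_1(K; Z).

Fix the vertex order P < Q < R < S < T < U < V < W < X < Y and write every simplex with vertices in increasing order. Then dim K = 2 and the simplices of K are:

  0-simplices (10): P, Q, R, S, T, U, V, W, X, Y
  1-simplices (20): PQ, PW, PX, PY, QS, QT, QU, QY, RS, RT, RU, RW, SW, SY, TU, TV, TX, UX, UY, VW
  2-simplices (7): PQY, QSY, QTU, QUY, RSW, RTU, TUX

giving chain groups C_0 ≅ Z^10, C_1 ≅ Z^20, C_2 ≅ Z^7.

The boundary map ∂_1: C_1 → C_0 is given by ∂[p,q] = [q] − [p]. For instance
  ∂SY = Y − S.
This gives a 10×20 integer matrix of rank 9; reducing to Smith normal form yields diagonal entries (1,1,1,1,1,1,1,1,1).

∂_2: C_2 → C_1 sends each 2-simplex [p,q,r] to [q,r] − [p,r] + [p,q]. For instance
  ∂QSY = SY − QY + QS,
  ∂QTU = TU − QU + QT.
The resulting 20×7 matrix has rank 7, and its Smith normal form has invariant factors (1,1,1,1,1,1,1).

Now H_k = ker ∂_k / im ∂_{k+1}, so:

  H_1: rank ker ∂_1 − rank ∂_2 = (20 − 9) − 7 = 4, and the invariant factors of ∂_2 are all 1, so H_1 = Z^4.

H_1 ≅ Z^4.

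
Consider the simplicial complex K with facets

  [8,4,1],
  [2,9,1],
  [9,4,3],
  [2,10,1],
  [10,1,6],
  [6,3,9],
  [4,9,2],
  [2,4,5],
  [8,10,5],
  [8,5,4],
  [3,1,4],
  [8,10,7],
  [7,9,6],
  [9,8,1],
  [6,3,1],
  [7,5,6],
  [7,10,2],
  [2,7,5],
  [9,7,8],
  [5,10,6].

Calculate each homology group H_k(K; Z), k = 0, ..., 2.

H_0 ≅ Z,  H_1 ≅ Z ⊕ Z/2Z,  H_2 = 0.

K has 10 vertices, 30 edges, 20 triangles.
rank ∂_0 = 0, rank ∂_1 = 9 ⇒ b_0 = 10 − 0 − 9 = 1; all invariant factors of ∂_1 are 1 so no torsion. So H_0 = Z.
rank ∂_1 = 9, rank ∂_2 = 20 ⇒ b_1 = 30 − 9 − 20 = 1; ∂_2 has invariant factor(s) [2] giving torsion. So H_1 = Z ⊕ Z/2Z.
rank ∂_2 = 20, rank ∂_3 = 0 ⇒ b_2 = 20 − 20 − 0 = 0. So H_2 = 0.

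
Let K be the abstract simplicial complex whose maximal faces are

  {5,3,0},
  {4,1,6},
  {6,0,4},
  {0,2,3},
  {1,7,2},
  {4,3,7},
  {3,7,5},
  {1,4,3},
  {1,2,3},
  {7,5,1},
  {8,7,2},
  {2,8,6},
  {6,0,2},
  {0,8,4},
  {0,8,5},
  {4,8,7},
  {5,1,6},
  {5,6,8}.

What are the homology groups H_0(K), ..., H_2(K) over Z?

H_0 ≅ Z,  H_1 ≅ Z ⊕ Z/2,  H_2 = 0.

Take the total order 0 < 1 < 2 < 3 < 4 < 5 < 6 < 7 < 8 on the vertex set. Then K (dimension 2) consists of the simplices:

  0-simplices (9): [0], [1], [2], [3], [4], [5], [6], [7], [8]
  1-simplices (27): (27 of them)
  2-simplices (18): [0,2,3], [0,2,6], [0,3,5], [0,4,6], [0,4,8], [0,5,8], [1,2,3], [1,2,7], [1,3,4], [1,4,6], [1,5,6], [1,5,7], [2,6,8], [2,7,8], [3,4,7], [3,5,7], [4,7,8], [5,6,8]

so the chain groups are C_0 ≅ Z^9, C_1 ≅ Z^27, C_2 ≅ Z^18.

Boundary ∂_1: C_1 → C_0 sends each edge [p,q] (with p < q) to q − p. For instance
  ∂[0,3] = [3] − [0].
As a 9×27 matrix over Z this has rank 8, with invariant factors (1,1,1,1,1,1,1,1).

Boundary ∂_2: C_2 → C_1 acts by ∂[p,q,r] = [q,r] − [p,r] + [p,q]. For instance
  ∂[2,6,8] = [6,8] − [2,8] + [2,6],
  ∂[0,5,8] = [5,8] − [0,8] + [0,5].
The 27×18 boundary matrix has rank 18 and Smith normal form diag(1,1,1,1,1,1,1,1,1,1,1,1,1,1,1,1,1,2).

Now H_k = ker ∂_k / im ∂_{k+1}, so:

  H_0: rank C_0 − rank ∂_1 = 9 − 8 = 1, and the invariant factors of ∂_1 are all 1, so H_0 = Z.
  H_1: rank ker ∂_1 − rank ∂_2 = (27 − 8) − 18 = 1, and ∂_2 has invariant factor 2 > 1, so H_1 = Z ⊕ Z/2.
  H_2: rank ker ∂_2 − rank ∂_3 = (18 − 18) − 0 = 0, and there is no ∂_3, so H_2 = 0.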